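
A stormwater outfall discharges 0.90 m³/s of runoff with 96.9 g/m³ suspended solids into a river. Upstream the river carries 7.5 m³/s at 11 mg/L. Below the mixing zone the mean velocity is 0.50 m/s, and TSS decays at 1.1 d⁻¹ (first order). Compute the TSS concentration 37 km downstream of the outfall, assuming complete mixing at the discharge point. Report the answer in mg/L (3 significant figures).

7.88 mg/L

After complete mixing, C₀ = (0.9·96.9 + 7.5·11) / 8.4 = 20.2 mg/L.
Travel time t = 3.7e+04 m / 0.50 m/s = 7.4e+04 s = 0.8565 d.
C = 20.2·exp(−1.1·0.8565) = 20.2·0.3898 = 7.875 mg/L.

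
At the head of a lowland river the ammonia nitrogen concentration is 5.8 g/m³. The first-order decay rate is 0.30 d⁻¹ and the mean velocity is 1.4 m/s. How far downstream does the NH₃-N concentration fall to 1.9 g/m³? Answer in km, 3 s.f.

450 km

From C = C₀·e^(−kt), t = ln(C₀/C)/k = ln(5.8/1.9)/0.30 = 1.116/0.30 = 3.72 d.
Distance = v·t = 1.4 m/s × 3.214e+05 s = 4.5e+05 m = 450 km.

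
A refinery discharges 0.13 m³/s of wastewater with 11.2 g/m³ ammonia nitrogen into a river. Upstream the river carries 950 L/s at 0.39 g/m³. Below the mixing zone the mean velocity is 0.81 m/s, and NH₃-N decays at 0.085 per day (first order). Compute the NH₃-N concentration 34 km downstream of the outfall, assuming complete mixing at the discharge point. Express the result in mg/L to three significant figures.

1.62 mg/L

950 L/s = 0.95 m³/s.
After complete mixing, C₀ = (0.13·11.2 + 0.95·0.39) / 1.08 = 1.691 mg/L.
Travel time t = 3.4e+04 m / 0.81 m/s = 4.198e+04 s = 0.4858 d.
C = 1.691·exp(−0.085·0.4858) = 1.691·0.9595 = 1.623 mg/L.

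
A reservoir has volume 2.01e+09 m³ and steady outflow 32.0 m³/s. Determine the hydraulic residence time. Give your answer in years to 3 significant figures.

Q = 32.0 m³/s × 3.156e+07 s/yr = 1.01e+09 m³/yr.
Hydraulic residence time τ = V/Q = 2.01e+09/1.01e+09 = 1.99 yr.

1.99 yr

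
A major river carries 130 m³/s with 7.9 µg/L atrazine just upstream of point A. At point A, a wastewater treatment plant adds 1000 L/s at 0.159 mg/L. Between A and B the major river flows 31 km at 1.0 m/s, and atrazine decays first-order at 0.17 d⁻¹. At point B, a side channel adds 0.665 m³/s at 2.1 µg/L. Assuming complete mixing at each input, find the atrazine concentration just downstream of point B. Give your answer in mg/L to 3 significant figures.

0.00849 mg/L

7.9 µg/L = 0.0079 mg/L.
1000 L/s = 1 m³/s.
After input A: C = (130·0.0079 + 1·0.159) / 131 = 0.009053 mg/L.
Over the 31 km reach to input B (t = 3.1e+04 s = 0.3588 d), decay gives C = 0.009053·exp(−0.17·0.3588) = 0.008518 mg/L.
2.1 µg/L = 0.0021 mg/L.
After input B: C = (131·0.008518 + 0.665·0.0021) / 131.7 = 0.008485 mg/L.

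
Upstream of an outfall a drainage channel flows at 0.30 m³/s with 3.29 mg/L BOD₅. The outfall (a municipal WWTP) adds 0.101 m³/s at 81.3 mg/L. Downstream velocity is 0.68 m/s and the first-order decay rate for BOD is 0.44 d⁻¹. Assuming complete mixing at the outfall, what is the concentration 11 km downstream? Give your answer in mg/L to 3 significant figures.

After complete mixing, C₀ = (0.101·81.3 + 0.3·3.29) / 0.401 = 22.94 mg/L.
Travel time t = 1.1e+04 m / 0.68 m/s = 1.618e+04 s = 0.1872 d.
C = 22.94·exp(−0.44·0.1872) = 22.94·0.9209 = 21.12 mg/L.

21.1 mg/L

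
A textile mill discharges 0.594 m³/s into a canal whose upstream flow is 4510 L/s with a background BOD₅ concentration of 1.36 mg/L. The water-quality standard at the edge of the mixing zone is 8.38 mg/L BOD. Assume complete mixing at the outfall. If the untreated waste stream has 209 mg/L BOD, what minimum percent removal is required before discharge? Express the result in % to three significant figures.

70.5 %

4510 L/s = 4.51 m³/s.
Mass balance: 8.38·5.104 = 0.594·Cₑ + 4.51·1.36.
Cₑ = (42.77 − 6.134) / 0.594 = 61.68 mg/L.
Required removal = 1 − 61.68/209 = 70.49 %.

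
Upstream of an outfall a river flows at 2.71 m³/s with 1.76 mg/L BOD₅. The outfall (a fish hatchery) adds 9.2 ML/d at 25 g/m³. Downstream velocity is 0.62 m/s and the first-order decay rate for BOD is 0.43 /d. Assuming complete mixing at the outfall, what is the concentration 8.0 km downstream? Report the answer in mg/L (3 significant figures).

2.47 mg/L

9.2 ML/d = 0.1065 m³/s.
After complete mixing, C₀ = (0.1065·25 + 2.71·1.76) / 2.816 = 2.639 mg/L.
Travel time t = 8000 m / 0.62 m/s = 1.29e+04 s = 0.1493 d.
C = 2.639·exp(−0.43·0.1493) = 2.639·0.9378 = 2.475 mg/L.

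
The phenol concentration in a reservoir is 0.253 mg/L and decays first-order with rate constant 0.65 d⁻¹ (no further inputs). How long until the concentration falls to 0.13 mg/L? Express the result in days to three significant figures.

t = ln(C₀/C)/k = ln(0.253/0.13)/0.65 = 0.6659/0.65 = 1.024 d.

1.02 d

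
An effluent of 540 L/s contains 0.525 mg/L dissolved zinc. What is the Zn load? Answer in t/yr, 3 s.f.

8.95 t/yr

540 L/s = 0.54 m³/s.
Mass flux = Q·C = 0.54 m³/s × 0.525 g/m³ = 0.2835 g/s.
= 0.2835 g/s × 31.56 = 8.947 t/yr.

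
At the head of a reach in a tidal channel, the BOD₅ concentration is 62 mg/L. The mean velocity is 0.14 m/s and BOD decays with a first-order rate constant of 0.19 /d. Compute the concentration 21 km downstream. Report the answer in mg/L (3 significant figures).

44.6 mg/L

Travel time t = 21 km / 0.14 m/s = 2.1e+04/0.14 = 1.5e+05 s = 1.736 d.
First-order decay: C = 62·exp(−0.19·1.736) = 62·0.719 = 44.58 mg/L.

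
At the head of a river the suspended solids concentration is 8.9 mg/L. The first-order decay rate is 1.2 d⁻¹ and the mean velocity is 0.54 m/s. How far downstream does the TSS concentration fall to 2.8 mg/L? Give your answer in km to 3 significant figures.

45.0 km

From C = C₀·e^(−kt), t = ln(C₀/C)/k = ln(8.9/2.8)/1.2 = 1.156/1.2 = 0.9637 d.
Distance = v·t = 0.54 m/s × 8.326e+04 s = 4.496e+04 m = 44.96 km.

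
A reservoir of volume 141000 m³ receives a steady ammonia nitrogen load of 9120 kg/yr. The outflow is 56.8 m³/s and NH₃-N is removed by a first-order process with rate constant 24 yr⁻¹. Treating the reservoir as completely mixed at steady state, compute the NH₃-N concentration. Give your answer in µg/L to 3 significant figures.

5.08 µg/L

Outflow Q = 56.8 m³/s × 3.156e+07 s/yr = 1.792e+09 m³/yr.
Steady-state CSTR mass balance: W = Q·C + k·V·C, so C = W/(Q + kV).
Q + kV = 1.792e+09 + 24·141000 = 1.796e+09 m³/yr.
C = 9120/1.796e+09 = 5.078e-06 kg/m³ = 0.005078 mg/L = 5.078 µg/L.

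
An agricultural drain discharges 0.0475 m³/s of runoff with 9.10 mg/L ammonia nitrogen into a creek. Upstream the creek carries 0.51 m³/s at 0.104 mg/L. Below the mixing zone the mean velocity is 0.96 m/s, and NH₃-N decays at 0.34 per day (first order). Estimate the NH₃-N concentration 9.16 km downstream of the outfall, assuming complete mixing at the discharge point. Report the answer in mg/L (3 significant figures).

After complete mixing, C₀ = (0.0475·9.1 + 0.51·0.104) / 0.5575 = 0.8705 mg/L.
Travel time t = 9160 m / 0.96 m/s = 9542 s = 0.1104 d.
C = 0.8705·exp(−0.34·0.1104) = 0.8705·0.9631 = 0.8384 mg/L.

0.838 mg/L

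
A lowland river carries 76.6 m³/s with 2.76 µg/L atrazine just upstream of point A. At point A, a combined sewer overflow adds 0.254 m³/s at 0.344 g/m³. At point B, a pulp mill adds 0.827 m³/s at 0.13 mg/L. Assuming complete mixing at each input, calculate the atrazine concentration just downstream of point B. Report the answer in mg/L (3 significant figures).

2.76 µg/L = 0.00276 mg/L.
After input A: C = (76.6·0.00276 + 0.254·0.344) / 76.85 = 0.003888 mg/L.
After input B: C = (76.85·0.003888 + 0.827·0.13) / 77.68 = 0.00523 mg/L.

0.00523 mg/L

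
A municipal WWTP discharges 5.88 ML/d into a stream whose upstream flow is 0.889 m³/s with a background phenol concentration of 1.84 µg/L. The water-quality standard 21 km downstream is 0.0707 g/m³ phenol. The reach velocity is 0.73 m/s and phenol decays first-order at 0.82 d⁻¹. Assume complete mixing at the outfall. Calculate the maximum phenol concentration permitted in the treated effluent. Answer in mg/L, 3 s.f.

5.88 ML/d = 0.06806 m³/s.
1.84 µg/L = 0.00184 mg/L.
Travel time to the compliance point: t = 2.1e+04/0.73 = 2.877e+04 s = 0.333 d; decay factor exp(−0.82·0.333) = 0.7611.
So the concentration just after mixing may be at most 0.0707/0.7611 = 0.09289 mg/L.
Mass balance: 0.09289·0.9571 = 0.06806·Cₑ + 0.889·0.00184.
Cₑ = (0.08891 − 0.001636) / 0.06806 = 1.282 mg/L.

1.28 mg/L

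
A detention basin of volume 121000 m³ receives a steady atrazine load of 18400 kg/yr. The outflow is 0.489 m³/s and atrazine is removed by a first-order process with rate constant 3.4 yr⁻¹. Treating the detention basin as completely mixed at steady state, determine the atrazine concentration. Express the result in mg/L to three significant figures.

1.16 mg/L

Outflow Q = 0.489 m³/s × 3.156e+07 s/yr = 1.543e+07 m³/yr.
Steady-state CSTR mass balance: W = Q·C + k·V·C, so C = W/(Q + kV).
Q + kV = 1.543e+07 + 3.4·121000 = 1.584e+07 m³/yr.
C = 18400/1.584e+07 = 0.001161 kg/m³ = 1.161 mg/L.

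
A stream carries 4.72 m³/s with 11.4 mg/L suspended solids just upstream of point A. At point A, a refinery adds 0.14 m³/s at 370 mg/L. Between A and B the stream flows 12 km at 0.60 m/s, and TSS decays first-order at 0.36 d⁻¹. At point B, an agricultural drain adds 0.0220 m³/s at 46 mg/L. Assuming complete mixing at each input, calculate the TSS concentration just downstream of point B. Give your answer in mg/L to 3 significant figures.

20.1 mg/L

After input A: C = (4.72·11.4 + 0.14·370) / 4.86 = 21.73 mg/L.
Over the 12 km reach to input B (t = 2e+04 s = 0.2315 d), decay gives C = 21.73·exp(−0.36·0.2315) = 19.99 mg/L.
After input B: C = (4.86·19.99 + 0.022·46) / 4.882 = 20.11 mg/L.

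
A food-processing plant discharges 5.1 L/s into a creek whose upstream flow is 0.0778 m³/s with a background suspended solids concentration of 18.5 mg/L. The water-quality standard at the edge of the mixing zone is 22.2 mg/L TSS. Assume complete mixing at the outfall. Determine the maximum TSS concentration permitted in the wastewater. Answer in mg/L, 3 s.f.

5.1 L/s = 0.0051 m³/s.
Mass balance: 22.2·0.0829 = 0.0051·Cₑ + 0.0778·18.5.
Cₑ = (1.84 − 1.439) / 0.0051 = 78.64 mg/L.

78.6 mg/L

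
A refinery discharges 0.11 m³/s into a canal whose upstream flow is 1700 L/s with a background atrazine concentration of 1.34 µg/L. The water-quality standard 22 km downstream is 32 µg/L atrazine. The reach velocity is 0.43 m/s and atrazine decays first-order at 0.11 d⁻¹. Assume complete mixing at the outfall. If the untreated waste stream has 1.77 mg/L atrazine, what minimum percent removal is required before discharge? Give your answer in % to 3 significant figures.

1700 L/s = 1.7 m³/s.
1.34 µg/L = 0.00134 mg/L.
32 µg/L = 0.032 mg/L.
Travel time to the compliance point: t = 2.2e+04/0.43 = 5.116e+04 s = 0.5922 d; decay factor exp(−0.11·0.5922) = 0.9369.
So the concentration just after mixing may be at most 0.032/0.9369 = 0.03415 mg/L.
Mass balance: 0.03415·1.81 = 0.11·Cₑ + 1.7·0.00134.
Cₑ = (0.06182 − 0.002278) / 0.11 = 0.5413 mg/L.
Required removal = 1 − 0.5413/1.77 = 69.42 %.

69.4 %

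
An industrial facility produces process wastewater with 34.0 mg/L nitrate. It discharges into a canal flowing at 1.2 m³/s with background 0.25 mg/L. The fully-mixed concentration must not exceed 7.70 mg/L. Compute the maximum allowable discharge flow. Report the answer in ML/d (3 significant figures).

29.4 ML/d

Mass balance at complete mixing: C_std·(Q_w + Q_r) = Q_w·C_e + Q_r·C_b.
Rearranging, Q_w = Q_r·(C_std − C_b)/(C_e − C_std) = 1.2·(7.7 − 0.25) / (34 − 7.7) = 0.3399 m³/s.
= 29.37 ML/d.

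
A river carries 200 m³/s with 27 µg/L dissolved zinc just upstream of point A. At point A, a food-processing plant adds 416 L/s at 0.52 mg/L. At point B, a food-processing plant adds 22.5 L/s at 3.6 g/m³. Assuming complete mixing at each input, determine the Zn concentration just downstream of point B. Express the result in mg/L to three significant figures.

0.0284 mg/L

27 µg/L = 0.027 mg/L.
416 L/s = 0.416 m³/s.
After input A: C = (200·0.027 + 0.416·0.52) / 200.4 = 0.02802 mg/L.
22.5 L/s = 0.0225 m³/s.
After input B: C = (200.4·0.02802 + 0.0225·3.6) / 200.4 = 0.02842 mg/L.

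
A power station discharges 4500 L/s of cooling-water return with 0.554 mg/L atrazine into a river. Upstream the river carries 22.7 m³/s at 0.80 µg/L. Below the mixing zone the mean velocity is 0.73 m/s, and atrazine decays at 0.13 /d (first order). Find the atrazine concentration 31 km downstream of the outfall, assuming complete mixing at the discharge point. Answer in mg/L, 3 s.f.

0.0866 mg/L

4500 L/s = 4.5 m³/s.
0.80 µg/L = 0.0008 mg/L.
After complete mixing, C₀ = (4.5·0.554 + 22.7·0.0008) / 27.2 = 0.09232 mg/L.
Travel time t = 3.1e+04 m / 0.73 m/s = 4.247e+04 s = 0.4915 d.
C = 0.09232·exp(−0.13·0.4915) = 0.09232·0.9381 = 0.08661 mg/L.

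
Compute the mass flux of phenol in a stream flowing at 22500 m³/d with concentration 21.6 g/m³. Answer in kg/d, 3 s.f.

22500 m³/d = 0.2604 m³/s.
Mass flux = Q·C = 0.2604 m³/s × 21.6 g/m³ = 5.625 g/s.
= 5.625 g/s × 86.4 = 486 kg/d.

486 kg/d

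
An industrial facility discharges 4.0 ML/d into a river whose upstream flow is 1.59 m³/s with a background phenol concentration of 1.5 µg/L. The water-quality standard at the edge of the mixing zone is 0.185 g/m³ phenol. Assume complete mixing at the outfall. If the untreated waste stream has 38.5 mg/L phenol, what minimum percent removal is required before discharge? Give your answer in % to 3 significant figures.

4.0 ML/d = 0.0463 m³/s.
1.5 µg/L = 0.0015 mg/L.
Mass balance: 0.185·1.636 = 0.0463·Cₑ + 1.59·0.0015.
Cₑ = (0.3027 − 0.002385) / 0.0463 = 6.487 mg/L.
Required removal = 1 − 6.487/38.5 = 83.15 %.

83.2 %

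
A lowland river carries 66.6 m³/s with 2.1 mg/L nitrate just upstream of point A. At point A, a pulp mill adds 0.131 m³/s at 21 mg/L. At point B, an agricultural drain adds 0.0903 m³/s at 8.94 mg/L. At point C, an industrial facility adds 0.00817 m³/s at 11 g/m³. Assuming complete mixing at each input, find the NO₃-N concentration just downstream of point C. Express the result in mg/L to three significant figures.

2.15 mg/L

After input A: C = (66.6·2.1 + 0.131·21) / 66.73 = 2.137 mg/L.
After input B: C = (66.73·2.137 + 0.0903·8.94) / 66.82 = 2.146 mg/L.
After input C: C = (66.82·2.146 + 0.00817·11) / 66.83 = 2.147 mg/L.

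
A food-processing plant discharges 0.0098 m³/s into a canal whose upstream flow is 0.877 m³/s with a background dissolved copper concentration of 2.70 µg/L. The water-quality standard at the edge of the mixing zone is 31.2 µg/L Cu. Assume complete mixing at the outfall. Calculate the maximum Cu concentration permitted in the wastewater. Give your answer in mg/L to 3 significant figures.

2.70 µg/L = 0.0027 mg/L.
31.2 µg/L = 0.0312 mg/L.
Mass balance: 0.0312·0.8868 = 0.0098·Cₑ + 0.877·0.0027.
Cₑ = (0.02767 − 0.002368) / 0.0098 = 2.582 mg/L.

2.58 mg/L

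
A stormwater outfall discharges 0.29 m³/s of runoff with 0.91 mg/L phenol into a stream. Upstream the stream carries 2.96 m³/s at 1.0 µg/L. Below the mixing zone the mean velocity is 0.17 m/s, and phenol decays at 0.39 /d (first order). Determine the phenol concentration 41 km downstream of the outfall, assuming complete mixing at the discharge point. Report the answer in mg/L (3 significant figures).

0.0276 mg/L

1.0 µg/L = 0.001 mg/L.
After complete mixing, C₀ = (0.29·0.91 + 2.96·0.001) / 3.25 = 0.08211 mg/L.
Travel time t = 4.1e+04 m / 0.17 m/s = 2.412e+05 s = 2.791 d.
C = 0.08211·exp(−0.39·2.791) = 0.08211·0.3367 = 0.02764 mg/L.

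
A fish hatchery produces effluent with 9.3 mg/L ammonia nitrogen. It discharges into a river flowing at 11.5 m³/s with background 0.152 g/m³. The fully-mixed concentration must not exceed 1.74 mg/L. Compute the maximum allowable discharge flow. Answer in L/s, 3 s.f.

2420 L/s

Mass balance at complete mixing: C_std·(Q_w + Q_r) = Q_w·C_e + Q_r·C_b.
Rearranging, Q_w = Q_r·(C_std − C_b)/(C_e − C_std) = 11.5·(1.74 − 0.152) / (9.3 − 1.74) = 2.416 m³/s.
= 2416 L/s.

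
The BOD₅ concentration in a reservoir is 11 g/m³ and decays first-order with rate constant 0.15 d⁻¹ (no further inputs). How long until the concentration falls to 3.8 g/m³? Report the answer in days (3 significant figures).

7.09 d

t = ln(C₀/C)/k = ln(11/3.8)/0.15 = 1.063/0.15 = 7.086 d.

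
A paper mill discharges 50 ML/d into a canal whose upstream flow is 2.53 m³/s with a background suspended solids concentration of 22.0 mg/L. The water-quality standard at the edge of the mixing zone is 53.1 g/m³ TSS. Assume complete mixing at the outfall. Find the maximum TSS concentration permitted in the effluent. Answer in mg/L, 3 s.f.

50 ML/d = 0.5787 m³/s.
Mass balance: 53.1·3.109 = 0.5787·Cₑ + 2.53·22.
Cₑ = (165.1 − 55.66) / 0.5787 = 189.1 mg/L.

189 mg/L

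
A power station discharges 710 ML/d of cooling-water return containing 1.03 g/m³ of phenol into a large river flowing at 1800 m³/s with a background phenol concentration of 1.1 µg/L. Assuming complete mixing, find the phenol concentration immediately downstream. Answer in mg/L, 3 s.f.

710 ML/d = 8.218 m³/s.
1.1 µg/L = 0.0011 mg/L.
By mass balance at complete mixing, C = (8.218·1.03 + 1800·0.0011) / (8.218 + 1800) = 10.44/1808 = 0.005776 mg/L.

0.00578 mg/L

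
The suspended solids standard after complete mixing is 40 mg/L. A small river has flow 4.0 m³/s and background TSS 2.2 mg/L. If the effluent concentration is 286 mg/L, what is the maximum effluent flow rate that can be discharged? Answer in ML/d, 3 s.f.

53.1 ML/d

Mass balance at complete mixing: C_std·(Q_w + Q_r) = Q_w·C_e + Q_r·C_b.
Rearranging, Q_w = Q_r·(C_std − C_b)/(C_e − C_std) = 4.0·(40 − 2.2) / (286 − 40) = 0.6146 m³/s.
= 53.1 ML/d.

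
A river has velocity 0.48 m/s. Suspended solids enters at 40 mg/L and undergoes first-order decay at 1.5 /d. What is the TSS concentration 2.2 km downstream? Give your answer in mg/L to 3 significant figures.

36.9 mg/L

Travel time t = 2.2 km / 0.48 m/s = 2200/0.48 = 4583 s = 0.05305 d.
First-order decay: C = 40·exp(−1.5·0.05305) = 40·0.9235 = 36.94 mg/L.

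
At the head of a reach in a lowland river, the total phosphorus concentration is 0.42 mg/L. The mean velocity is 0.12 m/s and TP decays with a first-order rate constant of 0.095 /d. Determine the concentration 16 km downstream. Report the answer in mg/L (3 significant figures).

0.363 mg/L

Travel time t = 16 km / 0.12 m/s = 1.6e+04/0.12 = 1.333e+05 s = 1.543 d.
First-order decay: C = 0.42·exp(−0.095·1.543) = 0.42·0.8636 = 0.3627 mg/L.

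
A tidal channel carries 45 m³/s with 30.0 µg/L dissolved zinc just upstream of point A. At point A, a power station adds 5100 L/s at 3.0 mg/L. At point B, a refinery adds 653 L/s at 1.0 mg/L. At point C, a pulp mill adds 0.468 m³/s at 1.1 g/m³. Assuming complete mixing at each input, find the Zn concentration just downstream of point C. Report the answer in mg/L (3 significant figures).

30.0 µg/L = 0.03 mg/L.
5100 L/s = 5.1 m³/s.
After input A: C = (45·0.03 + 5.1·3) / 50.1 = 0.3323 mg/L.
653 L/s = 0.653 m³/s.
After input B: C = (50.1·0.3323 + 0.653·1) / 50.75 = 0.3409 mg/L.
After input C: C = (50.75·0.3409 + 0.468·1.1) / 51.22 = 0.3479 mg/L.

0.348 mg/L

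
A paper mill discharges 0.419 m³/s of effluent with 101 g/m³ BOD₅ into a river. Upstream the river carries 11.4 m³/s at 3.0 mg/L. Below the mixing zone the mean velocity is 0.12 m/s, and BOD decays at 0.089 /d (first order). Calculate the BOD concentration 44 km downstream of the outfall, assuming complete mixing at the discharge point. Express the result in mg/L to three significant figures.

After complete mixing, C₀ = (0.419·101 + 11.4·3) / 11.82 = 6.474 mg/L.
Travel time t = 4.4e+04 m / 0.12 m/s = 3.667e+05 s = 4.244 d.
C = 6.474·exp(−0.089·4.244) = 6.474·0.6854 = 4.438 mg/L.

4.44 mg/L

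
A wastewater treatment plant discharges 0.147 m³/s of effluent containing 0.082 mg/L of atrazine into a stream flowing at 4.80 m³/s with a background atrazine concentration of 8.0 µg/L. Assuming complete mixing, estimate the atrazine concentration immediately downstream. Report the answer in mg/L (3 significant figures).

8.0 µg/L = 0.008 mg/L.
Conservation of mass across the mixing zone: C = (0.147·0.082 + 4.8·0.008) / (0.147 + 4.8) = 0.05045/4.947 = 0.0102 mg/L.

0.0102 mg/L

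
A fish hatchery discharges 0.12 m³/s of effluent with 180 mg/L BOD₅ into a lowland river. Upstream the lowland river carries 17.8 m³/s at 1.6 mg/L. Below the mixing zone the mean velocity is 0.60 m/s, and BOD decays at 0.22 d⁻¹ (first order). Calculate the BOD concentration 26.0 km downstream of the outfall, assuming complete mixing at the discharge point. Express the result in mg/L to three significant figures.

After complete mixing, C₀ = (0.12·180 + 17.8·1.6) / 17.92 = 2.795 mg/L.
Travel time t = 2.6e+04 m / 0.60 m/s = 4.333e+04 s = 0.5015 d.
C = 2.795·exp(−0.22·0.5015) = 2.795·0.8955 = 2.503 mg/L.

2.50 mg/L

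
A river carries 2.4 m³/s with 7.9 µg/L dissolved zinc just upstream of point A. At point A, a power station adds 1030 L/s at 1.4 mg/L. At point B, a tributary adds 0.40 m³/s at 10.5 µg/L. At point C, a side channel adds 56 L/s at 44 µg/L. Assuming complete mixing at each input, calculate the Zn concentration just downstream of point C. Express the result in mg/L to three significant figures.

0.378 mg/L

7.9 µg/L = 0.0079 mg/L.
1030 L/s = 1.03 m³/s.
After input A: C = (2.4·0.0079 + 1.03·1.4) / 3.43 = 0.4259 mg/L.
10.5 µg/L = 0.0105 mg/L.
After input B: C = (3.43·0.4259 + 0.4·0.0105) / 3.83 = 0.3825 mg/L.
56 L/s = 0.056 m³/s.
44 µg/L = 0.044 mg/L.
After input C: C = (3.83·0.3825 + 0.056·0.044) / 3.886 = 0.3777 mg/L.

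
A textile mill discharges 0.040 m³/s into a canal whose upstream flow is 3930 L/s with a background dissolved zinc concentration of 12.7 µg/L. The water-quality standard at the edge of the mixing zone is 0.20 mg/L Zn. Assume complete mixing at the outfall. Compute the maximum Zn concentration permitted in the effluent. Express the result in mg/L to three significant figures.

18.6 mg/L

3930 L/s = 3.93 m³/s.
12.7 µg/L = 0.0127 mg/L.
Mass balance: 0.2·3.97 = 0.04·Cₑ + 3.93·0.0127.
Cₑ = (0.794 − 0.04991) / 0.04 = 18.6 mg/L.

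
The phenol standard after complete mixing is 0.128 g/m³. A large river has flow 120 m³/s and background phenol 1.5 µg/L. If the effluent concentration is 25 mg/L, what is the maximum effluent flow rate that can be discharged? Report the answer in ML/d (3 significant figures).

52.7 ML/d

1.5 µg/L = 0.0015 mg/L.
Mass balance at complete mixing: C_std·(Q_w + Q_r) = Q_w·C_e + Q_r·C_b.
Rearranging, Q_w = Q_r·(C_std − C_b)/(C_e − C_std) = 120·(0.128 − 0.0015) / (25 − 0.128) = 0.6103 m³/s.
= 52.73 ML/d.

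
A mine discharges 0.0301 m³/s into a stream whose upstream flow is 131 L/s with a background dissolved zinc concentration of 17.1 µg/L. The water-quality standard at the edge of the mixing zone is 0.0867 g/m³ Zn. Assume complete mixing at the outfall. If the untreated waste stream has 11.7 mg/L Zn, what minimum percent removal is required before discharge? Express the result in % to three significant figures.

131 L/s = 0.131 m³/s.
17.1 µg/L = 0.0171 mg/L.
Mass balance: 0.0867·0.1611 = 0.0301·Cₑ + 0.131·0.0171.
Cₑ = (0.01397 − 0.00224) / 0.0301 = 0.3896 mg/L.
Required removal = 1 − 0.3896/11.7 = 96.67 %.

96.7 %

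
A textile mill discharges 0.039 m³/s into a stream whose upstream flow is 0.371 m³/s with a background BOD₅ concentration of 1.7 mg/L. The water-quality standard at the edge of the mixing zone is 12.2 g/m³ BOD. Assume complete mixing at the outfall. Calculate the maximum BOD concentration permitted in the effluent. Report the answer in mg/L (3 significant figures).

112 mg/L

Mass balance: 12.2·0.41 = 0.039·Cₑ + 0.371·1.7.
Cₑ = (5.002 − 0.6307) / 0.039 = 112.1 mg/L.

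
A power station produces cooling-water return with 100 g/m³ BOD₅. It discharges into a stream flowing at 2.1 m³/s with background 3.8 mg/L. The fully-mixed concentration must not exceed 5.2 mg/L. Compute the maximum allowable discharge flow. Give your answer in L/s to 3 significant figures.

Mass balance at complete mixing: C_std·(Q_w + Q_r) = Q_w·C_e + Q_r·C_b.
Rearranging, Q_w = Q_r·(C_std − C_b)/(C_e − C_std) = 2.1·(5.2 − 3.8) / (100 − 5.2) = 0.03101 m³/s.
= 31.01 L/s.

31.0 L/s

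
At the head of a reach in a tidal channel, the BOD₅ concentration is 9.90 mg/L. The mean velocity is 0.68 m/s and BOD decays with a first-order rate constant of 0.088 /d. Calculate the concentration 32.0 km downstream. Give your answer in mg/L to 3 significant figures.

Travel time t = 32.0 km / 0.68 m/s = 3.2e+04/0.68 = 4.706e+04 s = 0.5447 d.
First-order decay: C = 9.90·exp(−0.088·0.5447) = 9.90·0.9532 = 9.437 mg/L.

9.44 mg/L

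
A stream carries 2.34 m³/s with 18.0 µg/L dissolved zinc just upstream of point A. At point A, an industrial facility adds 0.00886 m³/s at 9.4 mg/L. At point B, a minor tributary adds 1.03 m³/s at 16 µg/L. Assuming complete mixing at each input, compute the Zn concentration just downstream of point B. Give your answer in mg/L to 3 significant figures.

18.0 µg/L = 0.018 mg/L.
After input A: C = (2.34·0.018 + 0.00886·9.4) / 2.349 = 0.05339 mg/L.
16 µg/L = 0.016 mg/L.
After input B: C = (2.349·0.05339 + 1.03·0.016) / 3.379 = 0.04199 mg/L.

0.0420 mg/L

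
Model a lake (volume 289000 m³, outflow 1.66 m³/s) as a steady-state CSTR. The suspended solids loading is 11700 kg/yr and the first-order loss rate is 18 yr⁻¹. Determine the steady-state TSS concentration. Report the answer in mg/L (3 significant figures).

Outflow Q = 1.66 m³/s × 3.156e+07 s/yr = 5.239e+07 m³/yr.
Steady-state CSTR mass balance: W = Q·C + k·V·C, so C = W/(Q + kV).
Q + kV = 5.239e+07 + 18·289000 = 5.759e+07 m³/yr.
C = 11700/5.759e+07 = 0.0002032 kg/m³ = 0.2032 mg/L.

0.203 mg/L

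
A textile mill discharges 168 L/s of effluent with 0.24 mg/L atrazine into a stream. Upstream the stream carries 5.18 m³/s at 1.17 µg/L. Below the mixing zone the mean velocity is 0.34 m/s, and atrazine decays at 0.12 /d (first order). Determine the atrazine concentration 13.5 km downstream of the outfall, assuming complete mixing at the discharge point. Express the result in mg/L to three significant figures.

0.00821 mg/L

168 L/s = 0.168 m³/s.
1.17 µg/L = 0.00117 mg/L.
After complete mixing, C₀ = (0.168·0.24 + 5.18·0.00117) / 5.348 = 0.008673 mg/L.
Travel time t = 1.35e+04 m / 0.34 m/s = 3.971e+04 s = 0.4596 d.
C = 0.008673·exp(−0.12·0.4596) = 0.008673·0.9463 = 0.008207 mg/L.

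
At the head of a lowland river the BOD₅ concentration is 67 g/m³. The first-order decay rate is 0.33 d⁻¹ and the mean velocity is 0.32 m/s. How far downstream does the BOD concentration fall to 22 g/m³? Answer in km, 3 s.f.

From C = C₀·e^(−kt), t = ln(C₀/C)/k = ln(67/22)/0.33 = 1.114/0.33 = 3.375 d.
Distance = v·t = 0.32 m/s × 2.916e+05 s = 9.33e+04 m = 93.3 km.

93.3 km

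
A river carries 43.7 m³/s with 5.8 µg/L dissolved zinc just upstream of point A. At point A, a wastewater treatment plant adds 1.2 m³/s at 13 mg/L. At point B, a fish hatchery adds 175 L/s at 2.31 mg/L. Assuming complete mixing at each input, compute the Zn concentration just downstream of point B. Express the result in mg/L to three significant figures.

0.361 mg/L

5.8 µg/L = 0.0058 mg/L.
After input A: C = (43.7·0.0058 + 1.2·13) / 44.9 = 0.3531 mg/L.
175 L/s = 0.175 m³/s.
After input B: C = (44.9·0.3531 + 0.175·2.31) / 45.08 = 0.3607 mg/L.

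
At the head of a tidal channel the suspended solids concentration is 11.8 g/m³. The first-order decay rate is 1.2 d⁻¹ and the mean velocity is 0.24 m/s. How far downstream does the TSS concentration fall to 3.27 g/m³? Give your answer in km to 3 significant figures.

22.2 km

From C = C₀·e^(−kt), t = ln(C₀/C)/k = ln(11.8/3.27)/1.2 = 1.283/1.2 = 1.069 d.
Distance = v·t = 0.24 m/s × 9.24e+04 s = 2.218e+04 m = 22.18 km.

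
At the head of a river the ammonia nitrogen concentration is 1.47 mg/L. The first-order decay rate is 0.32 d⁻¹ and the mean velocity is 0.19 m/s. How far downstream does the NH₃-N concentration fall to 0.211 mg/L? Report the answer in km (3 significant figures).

99.6 km

From C = C₀·e^(−kt), t = ln(C₀/C)/k = ln(1.47/0.211)/0.32 = 1.941/0.32 = 6.066 d.
Distance = v·t = 0.19 m/s × 5.241e+05 s = 9.958e+04 m = 99.58 km.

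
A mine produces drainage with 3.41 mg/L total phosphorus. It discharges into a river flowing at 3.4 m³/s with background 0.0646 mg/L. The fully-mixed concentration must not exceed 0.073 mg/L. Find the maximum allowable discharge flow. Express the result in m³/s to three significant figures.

0.00856 m³/s

Mass balance at complete mixing: C_std·(Q_w + Q_r) = Q_w·C_e + Q_r·C_b.
Rearranging, Q_w = Q_r·(C_std − C_b)/(C_e − C_std) = 3.4·(0.073 − 0.0646) / (3.41 − 0.073) = 0.008559 m³/s.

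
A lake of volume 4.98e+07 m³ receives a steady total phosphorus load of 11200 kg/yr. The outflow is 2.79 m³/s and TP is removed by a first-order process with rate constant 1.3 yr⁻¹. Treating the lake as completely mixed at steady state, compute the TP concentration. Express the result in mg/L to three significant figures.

Outflow Q = 2.79 m³/s × 3.156e+07 s/yr = 8.805e+07 m³/yr.
Steady-state CSTR mass balance: W = Q·C + k·V·C, so C = W/(Q + kV).
Q + kV = 8.805e+07 + 1.3·4.98e+07 = 1.528e+08 m³/yr.
C = 11200/1.528e+08 = 7.331e-05 kg/m³ = 0.07331 mg/L.

0.0733 mg/L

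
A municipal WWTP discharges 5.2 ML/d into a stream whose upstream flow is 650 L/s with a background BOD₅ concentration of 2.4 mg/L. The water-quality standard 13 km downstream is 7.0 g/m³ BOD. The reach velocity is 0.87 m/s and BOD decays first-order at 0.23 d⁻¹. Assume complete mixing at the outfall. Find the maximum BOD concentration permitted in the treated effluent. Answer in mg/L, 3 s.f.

5.2 ML/d = 0.06019 m³/s.
650 L/s = 0.65 m³/s.
Travel time to the compliance point: t = 1.3e+04/0.87 = 1.494e+04 s = 0.1729 d; decay factor exp(−0.23·0.1729) = 0.961.
So the concentration just after mixing may be at most 7/0.961 = 7.284 mg/L.
Mass balance: 7.284·0.7102 = 0.06019·Cₑ + 0.65·2.4.
Cₑ = (5.173 − 1.56) / 0.06019 = 60.03 mg/L.

60.0 mg/L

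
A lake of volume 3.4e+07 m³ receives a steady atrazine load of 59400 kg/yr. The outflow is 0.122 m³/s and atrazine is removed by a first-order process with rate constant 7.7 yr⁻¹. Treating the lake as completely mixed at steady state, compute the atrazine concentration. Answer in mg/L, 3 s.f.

Outflow Q = 0.122 m³/s × 3.156e+07 s/yr = 3.85e+06 m³/yr.
Steady-state CSTR mass balance: W = Q·C + k·V·C, so C = W/(Q + kV).
Q + kV = 3.85e+06 + 7.7·3.4e+07 = 2.657e+08 m³/yr.
C = 59400/2.657e+08 = 0.0002236 kg/m³ = 0.2236 mg/L.

0.224 mg/L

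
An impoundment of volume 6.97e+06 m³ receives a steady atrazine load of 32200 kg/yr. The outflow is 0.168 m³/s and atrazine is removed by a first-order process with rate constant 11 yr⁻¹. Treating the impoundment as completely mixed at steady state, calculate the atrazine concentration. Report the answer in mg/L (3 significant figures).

Outflow Q = 0.168 m³/s × 3.156e+07 s/yr = 5.302e+06 m³/yr.
Steady-state CSTR mass balance: W = Q·C + k·V·C, so C = W/(Q + kV).
Q + kV = 5.302e+06 + 11·6.97e+06 = 8.197e+07 m³/yr.
C = 32200/8.197e+07 = 0.0003928 kg/m³ = 0.3928 mg/L.

0.393 mg/L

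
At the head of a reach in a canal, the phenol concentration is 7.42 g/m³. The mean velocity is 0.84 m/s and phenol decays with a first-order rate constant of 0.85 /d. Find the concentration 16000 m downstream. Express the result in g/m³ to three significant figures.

6.15 g/m³

Travel time t = 16000 m / 0.84 m/s = 1.6e+04/0.84 = 1.905e+04 s = 0.2205 d.
First-order decay: C = 7.42·exp(−0.85·0.2205) = 7.42·0.8291 = 6.152 g/m³.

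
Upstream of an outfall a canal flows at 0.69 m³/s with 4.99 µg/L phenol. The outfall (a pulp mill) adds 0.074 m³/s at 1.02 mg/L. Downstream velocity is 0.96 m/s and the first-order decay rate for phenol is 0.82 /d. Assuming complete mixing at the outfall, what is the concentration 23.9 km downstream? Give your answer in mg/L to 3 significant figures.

4.99 µg/L = 0.00499 mg/L.
After complete mixing, C₀ = (0.074·1.02 + 0.69·0.00499) / 0.764 = 0.1033 mg/L.
Travel time t = 2.39e+04 m / 0.96 m/s = 2.49e+04 s = 0.2881 d.
C = 0.1033·exp(−0.82·0.2881) = 0.1033·0.7896 = 0.08156 mg/L.

0.0816 mg/L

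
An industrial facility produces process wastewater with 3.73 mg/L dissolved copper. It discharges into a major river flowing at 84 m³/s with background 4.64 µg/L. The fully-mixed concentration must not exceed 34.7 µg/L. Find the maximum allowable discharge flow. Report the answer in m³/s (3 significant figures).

0.683 m³/s

4.64 µg/L = 0.00464 mg/L.
34.7 µg/L = 0.0347 mg/L.
Mass balance at complete mixing: C_std·(Q_w + Q_r) = Q_w·C_e + Q_r·C_b.
Rearranging, Q_w = Q_r·(C_std − C_b)/(C_e − C_std) = 84·(0.0347 − 0.00464) / (3.73 − 0.0347) = 0.6833 m³/s.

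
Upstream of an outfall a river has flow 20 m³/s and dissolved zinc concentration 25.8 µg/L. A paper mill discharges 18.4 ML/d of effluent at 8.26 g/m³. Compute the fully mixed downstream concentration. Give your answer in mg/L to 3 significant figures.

0.113 mg/L

18.4 ML/d = 0.213 m³/s.
25.8 µg/L = 0.0258 mg/L.
Conservation of mass across the mixing zone: C = (0.213·8.26 + 20·0.0258) / (0.213 + 20) = 2.275/20.21 = 0.1126 mg/L.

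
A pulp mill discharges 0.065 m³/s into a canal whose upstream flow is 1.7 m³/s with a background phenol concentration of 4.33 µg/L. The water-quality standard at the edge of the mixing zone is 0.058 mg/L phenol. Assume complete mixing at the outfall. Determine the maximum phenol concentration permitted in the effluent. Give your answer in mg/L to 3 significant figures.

4.33 µg/L = 0.00433 mg/L.
Mass balance: 0.058·1.765 = 0.065·Cₑ + 1.7·0.00433.
Cₑ = (0.1024 − 0.007361) / 0.065 = 1.462 mg/L.

1.46 mg/L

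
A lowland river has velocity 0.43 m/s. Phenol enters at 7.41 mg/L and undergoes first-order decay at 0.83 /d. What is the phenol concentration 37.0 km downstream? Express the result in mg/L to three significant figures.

3.24 mg/L

Travel time t = 37.0 km / 0.43 m/s = 3.7e+04/0.43 = 8.605e+04 s = 0.9959 d.
First-order decay: C = 7.41·exp(−0.83·0.9959) = 7.41·0.4375 = 3.242 mg/L.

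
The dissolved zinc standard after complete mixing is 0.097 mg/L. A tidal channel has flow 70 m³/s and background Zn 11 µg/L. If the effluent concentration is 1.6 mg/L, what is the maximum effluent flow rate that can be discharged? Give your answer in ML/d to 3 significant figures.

346 ML/d

11 µg/L = 0.011 mg/L.
Mass balance at complete mixing: C_std·(Q_w + Q_r) = Q_w·C_e + Q_r·C_b.
Rearranging, Q_w = Q_r·(C_std − C_b)/(C_e − C_std) = 70·(0.097 − 0.011) / (1.6 − 0.097) = 4.005 m³/s.
= 346.1 ML/d.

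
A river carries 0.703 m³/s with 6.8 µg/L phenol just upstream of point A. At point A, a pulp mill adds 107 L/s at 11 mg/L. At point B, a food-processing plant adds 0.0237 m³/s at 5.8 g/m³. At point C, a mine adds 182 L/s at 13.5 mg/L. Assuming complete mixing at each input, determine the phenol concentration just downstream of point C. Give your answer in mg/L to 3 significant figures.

3.72 mg/L

6.8 µg/L = 0.0068 mg/L.
107 L/s = 0.107 m³/s.
After input A: C = (0.703·0.0068 + 0.107·11) / 0.81 = 1.459 mg/L.
After input B: C = (0.81·1.459 + 0.0237·5.8) / 0.8337 = 1.582 mg/L.
182 L/s = 0.182 m³/s.
After input C: C = (0.8337·1.582 + 0.182·13.5) / 1.016 = 3.718 mg/L.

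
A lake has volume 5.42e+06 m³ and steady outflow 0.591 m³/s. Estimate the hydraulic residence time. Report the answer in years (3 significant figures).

0.291 yr

Q = 0.591 m³/s × 3.156e+07 s/yr = 1.865e+07 m³/yr.
Hydraulic residence time τ = V/Q = 5.42e+06/1.865e+07 = 0.2906 yr.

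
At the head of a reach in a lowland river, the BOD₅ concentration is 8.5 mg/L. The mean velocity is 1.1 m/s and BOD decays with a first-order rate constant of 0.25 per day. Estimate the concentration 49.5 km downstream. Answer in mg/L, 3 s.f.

Travel time t = 49.5 km / 1.1 m/s = 4.95e+04/1.1 = 4.5e+04 s = 0.5208 d.
First-order decay: C = 8.5·exp(−0.25·0.5208) = 8.5·0.8779 = 7.462 mg/L.

7.46 mg/L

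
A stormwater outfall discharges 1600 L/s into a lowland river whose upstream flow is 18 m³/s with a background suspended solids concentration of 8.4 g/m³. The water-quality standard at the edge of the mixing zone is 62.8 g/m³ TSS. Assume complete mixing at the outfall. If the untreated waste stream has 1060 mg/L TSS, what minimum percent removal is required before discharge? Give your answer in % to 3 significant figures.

36.3 %

1600 L/s = 1.6 m³/s.
Mass balance: 62.8·19.6 = 1.6·Cₑ + 18·8.4.
Cₑ = (1231 − 151.2) / 1.6 = 674.8 mg/L.
Required removal = 1 − 674.8/1060 = 36.34 %.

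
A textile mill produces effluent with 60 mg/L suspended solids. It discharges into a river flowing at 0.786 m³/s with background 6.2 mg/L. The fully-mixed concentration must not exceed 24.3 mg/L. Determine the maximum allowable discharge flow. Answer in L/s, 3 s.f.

399 L/s

Mass balance at complete mixing: C_std·(Q_w + Q_r) = Q_w·C_e + Q_r·C_b.
Rearranging, Q_w = Q_r·(C_std − C_b)/(C_e − C_std) = 0.786·(24.3 − 6.2) / (60 − 24.3) = 0.3985 m³/s.
= 398.5 L/s.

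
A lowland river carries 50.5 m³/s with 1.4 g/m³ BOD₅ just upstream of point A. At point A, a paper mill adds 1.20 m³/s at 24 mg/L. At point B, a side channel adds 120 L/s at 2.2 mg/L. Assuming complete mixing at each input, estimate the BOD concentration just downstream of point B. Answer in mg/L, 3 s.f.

After input A: C = (50.5·1.4 + 1.2·24) / 51.7 = 1.925 mg/L.
120 L/s = 0.12 m³/s.
After input B: C = (51.7·1.925 + 0.12·2.2) / 51.82 = 1.925 mg/L.

1.93 mg/L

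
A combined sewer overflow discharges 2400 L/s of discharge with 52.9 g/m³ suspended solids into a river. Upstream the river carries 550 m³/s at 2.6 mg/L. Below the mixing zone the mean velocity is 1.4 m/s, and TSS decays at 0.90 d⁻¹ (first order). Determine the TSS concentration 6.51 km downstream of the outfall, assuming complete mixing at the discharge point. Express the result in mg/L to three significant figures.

2.69 mg/L

2400 L/s = 2.4 m³/s.
After complete mixing, C₀ = (2.4·52.9 + 550·2.6) / 552.4 = 2.819 mg/L.
Travel time t = 6510 m / 1.4 m/s = 4650 s = 0.05382 d.
C = 2.819·exp(−0.90·0.05382) = 2.819·0.9527 = 2.685 mg/L.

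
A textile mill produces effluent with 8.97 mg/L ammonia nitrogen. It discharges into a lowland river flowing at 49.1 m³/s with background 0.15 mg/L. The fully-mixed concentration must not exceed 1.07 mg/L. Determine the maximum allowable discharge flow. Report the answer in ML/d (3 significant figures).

494 ML/d

Mass balance at complete mixing: C_std·(Q_w + Q_r) = Q_w·C_e + Q_r·C_b.
Rearranging, Q_w = Q_r·(C_std − C_b)/(C_e − C_std) = 49.1·(1.07 − 0.15) / (8.97 − 1.07) = 5.718 m³/s.
= 494 ML/d.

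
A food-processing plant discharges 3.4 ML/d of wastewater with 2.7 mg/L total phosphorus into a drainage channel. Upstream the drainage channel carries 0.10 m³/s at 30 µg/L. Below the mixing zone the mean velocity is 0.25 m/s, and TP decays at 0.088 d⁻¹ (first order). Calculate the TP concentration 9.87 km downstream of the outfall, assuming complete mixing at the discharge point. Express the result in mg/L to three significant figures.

3.4 ML/d = 0.03935 m³/s.
30 µg/L = 0.03 mg/L.
After complete mixing, C₀ = (0.03935·2.7 + 0.1·0.03) / 0.1394 = 0.784 mg/L.
Travel time t = 9870 m / 0.25 m/s = 3.948e+04 s = 0.4569 d.
C = 0.784·exp(−0.088·0.4569) = 0.784·0.9606 = 0.7531 mg/L.

0.753 mg/L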